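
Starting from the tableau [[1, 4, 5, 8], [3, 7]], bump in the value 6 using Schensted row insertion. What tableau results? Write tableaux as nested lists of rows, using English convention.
In row 1, 6 replaces 8 (the leftmost entry greater than 6); 8 is bumped to row 2. 8 is appended to row 2. The new tableau is [[1, 4, 5, 6], [3, 7, 8]].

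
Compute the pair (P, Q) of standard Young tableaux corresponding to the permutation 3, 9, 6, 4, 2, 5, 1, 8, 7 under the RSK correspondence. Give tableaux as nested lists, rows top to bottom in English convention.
Insert each entry of the permutation into P by Schensted row insertion, recording in Q the position of each new cell.

After inserting 3: P = [[3]].
After inserting 9: P = [[3, 9]].
After inserting 6: P = [[3, 6], [9]].
After inserting 4: P = [[3, 4], [6], [9]].
After inserting 2: P = [[2, 4], [3], [6], [9]].
After inserting 5: P = [[2, 4, 5], [3], [6], [9]].
After inserting 1: P = [[1, 4, 5], [2], [3], [6], [9]].
After inserting 8: P = [[1, 4, 5, 8], [2], [3], [6], [9]].
After inserting 7: P = [[1, 4, 5, 7], [2, 8], [3], [6], [9]].

So P = [[1, 4, 5, 7], [2, 8], [3], [6], [9]], Q = [[1, 2, 6, 8], [3, 9], [4], [5], [7]].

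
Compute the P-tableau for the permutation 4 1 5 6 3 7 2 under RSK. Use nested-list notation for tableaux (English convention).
After inserting 4: P = [[4]].
After inserting 1: P = [[1], [4]].
After inserting 5: P = [[1, 5], [4]].
After inserting 6: P = [[1, 5, 6], [4]].
After inserting 3: P = [[1, 3, 6], [4, 5]].
After inserting 7: P = [[1, 3, 6, 7], [4, 5]].
After inserting 2: P = [[1, 2, 6, 7], [3, 5], [4]].

So P = [[1, 2, 6, 7], [3, 5], [4]].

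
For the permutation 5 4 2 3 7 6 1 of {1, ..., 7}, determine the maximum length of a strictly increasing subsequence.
3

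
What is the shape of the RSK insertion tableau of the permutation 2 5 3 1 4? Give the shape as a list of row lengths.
RSK row insertion gives P = [[1, 3, 4], [2], [5]], which has shape [3, 1, 1].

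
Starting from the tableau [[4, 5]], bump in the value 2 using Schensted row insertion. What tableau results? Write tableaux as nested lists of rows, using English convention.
In row 1, 2 replaces 4 (the leftmost entry greater than 2); 4 is bumped to row 2. 4 starts a new row 2. The new tableau is [[2, 5], [4]].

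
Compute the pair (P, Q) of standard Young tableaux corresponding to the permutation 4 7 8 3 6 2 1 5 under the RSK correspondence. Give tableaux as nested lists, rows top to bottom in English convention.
Insert each entry of the permutation into P by Schensted row insertion, recording in Q the position of each new cell.

After inserting 4: P = [[4]].
After inserting 7: P = [[4, 7]].
After inserting 8: P = [[4, 7, 8]].
After inserting 3: P = [[3, 7, 8], [4]].
After inserting 6: P = [[3, 6, 8], [4, 7]].
After inserting 2: P = [[2, 6, 8], [3, 7], [4]].
After inserting 1: P = [[1, 6, 8], [2, 7], [3], [4]].
After inserting 5: P = [[1, 5, 8], [2, 6], [3, 7], [4]].

So P = [[1, 5, 8], [2, 6], [3, 7], [4]], Q = [[1, 2, 3], [4, 5], [6, 8], [7]].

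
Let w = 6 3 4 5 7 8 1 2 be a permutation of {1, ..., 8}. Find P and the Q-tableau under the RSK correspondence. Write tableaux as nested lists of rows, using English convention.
P = [[1, 2, 5, 7, 8], [3, 4], [6]], Q = [[1, 3, 4, 5, 6], [2, 8], [7]]

Insert each entry of the permutation into P by Schensted row insertion, recording in Q the position of each new cell.

Insert 6: appended to row 1. P = [[6]], Q = [[1]].
Insert 3: 3 bumps 6 from row 1; 6 starts row 2. P = [[3], [6]], Q = [[1], [2]].
Insert 4: appended to row 1. P = [[3, 4], [6]], Q = [[1, 3], [2]].
Insert 5: appended to row 1. P = [[3, 4, 5], [6]], Q = [[1, 3, 4], [2]].
Insert 7: appended to row 1. P = [[3, 4, 5, 7], [6]], Q = [[1, 3, 4, 5], [2]].
Insert 8: appended to row 1. P = [[3, 4, 5, 7, 8], [6]], Q = [[1, 3, 4, 5, 6], [2]].
Insert 1: 1 bumps 3 from row 1; 3 bumps 6 from row 2; 6 starts row 3. P = [[1, 4, 5, 7, 8], [3], [6]], Q = [[1, 3, 4, 5, 6], [2], [7]].
Insert 2: 2 bumps 4 from row 1; 4 appends to row 2. P = [[1, 2, 5, 7, 8], [3, 4], [6]], Q = [[1, 3, 4, 5, 6], [2, 8], [7]].

So P = [[1, 2, 5, 7, 8], [3, 4], [6]], Q = [[1, 3, 4, 5, 6], [2, 8], [7]].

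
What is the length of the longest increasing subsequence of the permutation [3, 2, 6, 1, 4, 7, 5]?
3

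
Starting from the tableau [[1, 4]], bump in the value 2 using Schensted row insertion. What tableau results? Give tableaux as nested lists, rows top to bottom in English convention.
In row 1, 2 replaces 4 (the leftmost entry greater than 2); 4 is bumped to row 2. 4 starts a new row 2. The new tableau is [[1, 2], [4]].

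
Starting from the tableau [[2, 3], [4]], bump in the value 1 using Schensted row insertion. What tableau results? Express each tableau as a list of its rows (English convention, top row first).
[[1, 3], [2], [4]]

In row 1, 1 replaces 2 (the leftmost entry greater than 1); 2 is bumped to row 2. In row 2, 2 replaces 4 (the leftmost entry greater than 2); 4 is bumped to row 3. 4 starts a new row 3. The new tableau is [[1, 3], [2], [4]].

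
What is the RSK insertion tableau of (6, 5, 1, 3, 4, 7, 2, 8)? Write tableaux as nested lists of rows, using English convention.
P = [[1, 2, 4, 7, 8], [3], [5], [6]]

Insert 6: appended to row 1. P = [[6]].
Insert 5: 5 bumps 6 from row 1; 6 starts row 2. P = [[5], [6]].
Insert 1: 1 bumps 5 from row 1; 5 bumps 6 from row 2; 6 starts row 3. P = [[1], [5], [6]].
Insert 3: appended to row 1. P = [[1, 3], [5], [6]].
Insert 4: appended to row 1. P = [[1, 3, 4], [5], [6]].
Insert 7: appended to row 1. P = [[1, 3, 4, 7], [5], [6]].
Insert 2: 2 bumps 3 from row 1; 3 bumps 5 from row 2; 5 bumps 6 from row 3; 6 starts row 4. P = [[1, 2, 4, 7], [3], [5], [6]].
Insert 8: appended to row 1. P = [[1, 2, 4, 7, 8], [3], [5], [6]].

So P = [[1, 2, 4, 7, 8], [3], [5], [6]].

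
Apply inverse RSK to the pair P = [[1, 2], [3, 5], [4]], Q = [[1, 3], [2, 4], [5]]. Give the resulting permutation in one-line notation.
Reverse the RSK construction: for i from n down to 1, find the cell of Q containing i, remove the entry at that cell from P, and reverse-bump it up through P; the value ejected from row 1 is w(i).

Step i=5: Q has 5 at row 3, column 1; remove 4 from row 3 of P and reverse-bump: 4 enters row 2 and ejects 3; 3 enters row 1 and ejects 2. So w(5) = 2. P is now [[1, 3], [4, 5]].
Step i=4: Q has 4 at row 2, column 2; remove 5 from row 2 of P and reverse-bump: 5 enters row 1 and ejects 3. So w(4) = 3. P is now [[1, 5], [4]].
Step i=3: Q has 3 at row 1, column 2; remove that cell from P, ejecting 5. So w(3) = 5. P is now [[1], [4]].
Step i=2: Q has 2 at row 2, column 1; remove 4 from row 2 of P and reverse-bump: 4 enters row 1 and ejects 1. So w(2) = 1. P is now [[4]].
Step i=1: Q has 1 at row 1, column 1; remove that cell from P, ejecting 4. So w(1) = 4. P is now [].

So w = 4 1 5 3 2.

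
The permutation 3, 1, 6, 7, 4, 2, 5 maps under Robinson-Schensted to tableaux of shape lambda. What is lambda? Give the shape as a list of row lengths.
RSK row insertion gives P = [[1, 2, 5], [3, 4, 7], [6]], which has shape [3, 3, 1].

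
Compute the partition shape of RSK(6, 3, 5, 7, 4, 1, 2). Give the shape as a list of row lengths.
Row-insert each entry into an empty tableau.

After inserting 6: P = [[6]].
After inserting 3: P = [[3], [6]].
After inserting 5: P = [[3, 5], [6]].
After inserting 7: P = [[3, 5, 7], [6]].
After inserting 4: P = [[3, 4, 7], [5], [6]].
After inserting 1: P = [[1, 4, 7], [3], [5], [6]].
After inserting 2: P = [[1, 2, 7], [3, 4], [5], [6]].

The final insertion tableau P = [[1, 2, 7], [3, 4], [5], [6]] has shape [3, 2, 1, 1].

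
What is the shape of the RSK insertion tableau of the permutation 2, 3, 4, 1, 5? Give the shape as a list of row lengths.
Row-insert each entry into an empty tableau.

After inserting 2: P = [[2]].
After inserting 3: P = [[2, 3]].
After inserting 4: P = [[2, 3, 4]].
After inserting 1: P = [[1, 3, 4], [2]].
After inserting 5: P = [[1, 3, 4, 5], [2]].

The final insertion tableau P = [[1, 3, 4, 5], [2]] has shape [4, 1].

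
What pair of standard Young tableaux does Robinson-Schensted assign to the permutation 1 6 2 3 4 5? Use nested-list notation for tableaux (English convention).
Insert each entry of the permutation into P by Schensted row insertion, recording in Q the position of each new cell.

After inserting 1: P = [[1]].
After inserting 6: P = [[1, 6]].
After inserting 2: P = [[1, 2], [6]].
After inserting 3: P = [[1, 2, 3], [6]].
After inserting 4: P = [[1, 2, 3, 4], [6]].
After inserting 5: P = [[1, 2, 3, 4, 5], [6]].

So P = [[1, 2, 3, 4, 5], [6]], Q = [[1, 2, 4, 5, 6], [3]].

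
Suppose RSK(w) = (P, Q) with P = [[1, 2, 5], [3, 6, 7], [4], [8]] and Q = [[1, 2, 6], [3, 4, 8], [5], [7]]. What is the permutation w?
4 8 1 6 3 7 2 5

Reverse the RSK construction: for i from n down to 1, find the cell of Q containing i, remove the entry at that cell from P, and reverse-bump it up through P; the value ejected from row 1 is w(i).

Step i=8: Q has 8 at row 2, column 3; remove 7 from row 2 of P and reverse-bump: 7 enters row 1 and ejects 5. So w(8) = 5. P is now [[1, 2, 7], [3, 6], [4], [8]].
Step i=7: Q has 7 at row 4, column 1; remove 8 from row 4 of P and reverse-bump: 8 enters row 3 and ejects 4; 4 enters row 2 and ejects 3; 3 enters row 1 and ejects 2. So w(7) = 2. P is now [[1, 3, 7], [4, 6], [8]].
Step i=6: Q has 6 at row 1, column 3; remove that cell from P, ejecting 7. So w(6) = 7. P is now [[1, 3], [4, 6], [8]].
Step i=5: Q has 5 at row 3, column 1; remove 8 from row 3 of P and reverse-bump: 8 enters row 2 and ejects 6; 6 enters row 1 and ejects 3. So w(5) = 3. P is now [[1, 6], [4, 8]].
Step i=4: Q has 4 at row 2, column 2; remove 8 from row 2 of P and reverse-bump: 8 enters row 1 and ejects 6. So w(4) = 6. P is now [[1, 8], [4]].
Step i=3: Q has 3 at row 2, column 1; remove 4 from row 2 of P and reverse-bump: 4 enters row 1 and ejects 1. So w(3) = 1. P is now [[4, 8]].
Step i=2: Q has 2 at row 1, column 2; remove that cell from P, ejecting 8. So w(2) = 8. P is now [[4]].
Step i=1: Q has 1 at row 1, column 1; remove that cell from P, ejecting 4. So w(1) = 4. P is now [].

So w = 4 8 1 6 3 7 2 5.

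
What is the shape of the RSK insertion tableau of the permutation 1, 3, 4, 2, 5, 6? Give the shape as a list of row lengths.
Row-insert each entry into an empty tableau.

After inserting 1: P = [[1]].
After inserting 3: P = [[1, 3]].
After inserting 4: P = [[1, 3, 4]].
After inserting 2: P = [[1, 2, 4], [3]].
After inserting 5: P = [[1, 2, 4, 5], [3]].
After inserting 6: P = [[1, 2, 4, 5, 6], [3]].

The final insertion tableau P = [[1, 2, 4, 5, 6], [3]] has shape [5, 1].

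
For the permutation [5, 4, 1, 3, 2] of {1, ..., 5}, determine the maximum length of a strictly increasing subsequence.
2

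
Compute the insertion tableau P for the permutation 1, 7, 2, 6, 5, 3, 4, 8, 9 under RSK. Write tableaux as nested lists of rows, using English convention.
Insert 1: appended to row 1. P = [[1]].
Insert 7: appended to row 1. P = [[1, 7]].
Insert 2: 2 bumps 7 from row 1; 7 starts row 2. P = [[1, 2], [7]].
Insert 6: appended to row 1. P = [[1, 2, 6], [7]].
Insert 5: 5 bumps 6 from row 1; 6 bumps 7 from row 2; 7 starts row 3. P = [[1, 2, 5], [6], [7]].
Insert 3: 3 bumps 5 from row 1; 5 bumps 6 from row 2; 6 bumps 7 from row 3; 7 starts row 4. P = [[1, 2, 3], [5], [6], [7]].
Insert 4: appended to row 1. P = [[1, 2, 3, 4], [5], [6], [7]].
Insert 8: appended to row 1. P = [[1, 2, 3, 4, 8], [5], [6], [7]].
Insert 9: appended to row 1. P = [[1, 2, 3, 4, 8, 9], [5], [6], [7]].

So P = [[1, 2, 3, 4, 8, 9], [5], [6], [7]].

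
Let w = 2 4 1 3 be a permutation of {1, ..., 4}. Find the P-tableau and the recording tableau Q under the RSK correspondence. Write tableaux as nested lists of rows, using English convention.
P = [[1, 3], [2, 4]], Q = [[1, 2], [3, 4]]

Insert each entry of the permutation into P by Schensted row insertion, recording in Q the position of each new cell.

Insert 2: appended to row 1. P = [[2]].
Insert 4: appended to row 1. P = [[2, 4]].
Insert 1: 1 bumps 2 from row 1; 2 starts row 2. P = [[1, 4], [2]].
Insert 3: 3 bumps 4 from row 1; 4 appends to row 2. P = [[1, 3], [2, 4]].

So P = [[1, 3], [2, 4]], Q = [[1, 2], [3, 4]].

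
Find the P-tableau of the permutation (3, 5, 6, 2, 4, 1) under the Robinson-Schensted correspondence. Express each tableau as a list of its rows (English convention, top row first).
P = [[1, 4, 6], [2, 5], [3]]

Insert 3: appended to row 1. P = [[3]].
Insert 5: appended to row 1. P = [[3, 5]].
Insert 6: appended to row 1. P = [[3, 5, 6]].
Insert 2: 2 bumps 3 from row 1; 3 starts row 2. P = [[2, 5, 6], [3]].
Insert 4: 4 bumps 5 from row 1; 5 appends to row 2. P = [[2, 4, 6], [3, 5]].
Insert 1: 1 bumps 2 from row 1; 2 bumps 3 from row 2; 3 starts row 3. P = [[1, 4, 6], [2, 5], [3]].

So P = [[1, 4, 6], [2, 5], [3]].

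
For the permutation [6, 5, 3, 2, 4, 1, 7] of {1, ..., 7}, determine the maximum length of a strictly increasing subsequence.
3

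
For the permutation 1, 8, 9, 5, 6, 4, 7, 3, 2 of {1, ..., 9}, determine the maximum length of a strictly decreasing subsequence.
5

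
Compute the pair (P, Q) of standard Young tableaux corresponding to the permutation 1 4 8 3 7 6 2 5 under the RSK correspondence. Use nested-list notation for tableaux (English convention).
P = [[1, 2, 5], [3, 6], [4, 7], [8]], Q = [[1, 2, 3], [4, 5], [6, 8], [7]]

Insert each entry of the permutation into P by Schensted row insertion, recording in Q the position of each new cell.

Insert 1: appended to row 1. P = [[1]].
Insert 4: appended to row 1. P = [[1, 4]].
Insert 8: appended to row 1. P = [[1, 4, 8]].
Insert 3: 3 bumps 4 from row 1; 4 starts row 2. P = [[1, 3, 8], [4]].
Insert 7: 7 bumps 8 from row 1; 8 appends to row 2. P = [[1, 3, 7], [4, 8]].
Insert 6: 6 bumps 7 from row 1; 7 bumps 8 from row 2; 8 starts row 3. P = [[1, 3, 6], [4, 7], [8]].
Insert 2: 2 bumps 3 from row 1; 3 bumps 4 from row 2; 4 bumps 8 from row 3; 8 starts row 4. P = [[1, 2, 6], [3, 7], [4], [8]].
Insert 5: 5 bumps 6 from row 1; 6 bumps 7 from row 2; 7 appends to row 3. P = [[1, 2, 5], [3, 6], [4, 7], [8]].

So P = [[1, 2, 5], [3, 6], [4, 7], [8]], Q = [[1, 2, 3], [4, 5], [6, 8], [7]].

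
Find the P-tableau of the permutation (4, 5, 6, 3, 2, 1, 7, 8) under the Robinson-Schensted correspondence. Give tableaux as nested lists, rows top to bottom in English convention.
Insert 4: appended to row 1. P = [[4]].
Insert 5: appended to row 1. P = [[4, 5]].
Insert 6: appended to row 1. P = [[4, 5, 6]].
Insert 3: 3 bumps 4 from row 1; 4 starts row 2. P = [[3, 5, 6], [4]].
Insert 2: 2 bumps 3 from row 1; 3 bumps 4 from row 2; 4 starts row 3. P = [[2, 5, 6], [3], [4]].
Insert 1: 1 bumps 2 from row 1; 2 bumps 3 from row 2; 3 bumps 4 from row 3; 4 starts row 4. P = [[1, 5, 6], [2], [3], [4]].
Insert 7: appended to row 1. P = [[1, 5, 6, 7], [2], [3], [4]].
Insert 8: appended to row 1. P = [[1, 5, 6, 7, 8], [2], [3], [4]].

So P = [[1, 5, 6, 7, 8], [2], [3], [4]].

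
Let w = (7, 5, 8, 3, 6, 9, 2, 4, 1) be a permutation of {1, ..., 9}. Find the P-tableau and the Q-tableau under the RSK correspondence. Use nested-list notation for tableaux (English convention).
P = [[1, 4, 9], [2, 6], [3, 8], [5], [7]], Q = [[1, 3, 6], [2, 5], [4, 8], [7], [9]]

Insert each entry of the permutation into P by Schensted row insertion, recording in Q the position of each new cell.

Insert 7: appended to row 1. P = [[7]].
Insert 5: 5 bumps 7 from row 1; 7 starts row 2. P = [[5], [7]].
Insert 8: appended to row 1. P = [[5, 8], [7]].
Insert 3: 3 bumps 5 from row 1; 5 bumps 7 from row 2; 7 starts row 3. P = [[3, 8], [5], [7]].
Insert 6: 6 bumps 8 from row 1; 8 appends to row 2. P = [[3, 6], [5, 8], [7]].
Insert 9: appended to row 1. P = [[3, 6, 9], [5, 8], [7]].
Insert 2: 2 bumps 3 from row 1; 3 bumps 5 from row 2; 5 bumps 7 from row 3; 7 starts row 4. P = [[2, 6, 9], [3, 8], [5], [7]].
Insert 4: 4 bumps 6 from row 1; 6 bumps 8 from row 2; 8 appends to row 3. P = [[2, 4, 9], [3, 6], [5, 8], [7]].
Insert 1: 1 bumps 2 from row 1; 2 bumps 3 from row 2; 3 bumps 5 from row 3; 5 bumps 7 from row 4; 7 starts row 5. P = [[1, 4, 9], [2, 6], [3, 8], [5], [7]].

So P = [[1, 4, 9], [2, 6], [3, 8], [5], [7]], Q = [[1, 3, 6], [2, 5], [4, 8], [7], [9]].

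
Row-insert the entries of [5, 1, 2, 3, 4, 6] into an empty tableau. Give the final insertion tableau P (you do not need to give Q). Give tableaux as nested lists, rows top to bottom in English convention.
P = [[1, 2, 3, 4, 6], [5]]

After inserting 5: P = [[5]].
After inserting 1: P = [[1], [5]].
After inserting 2: P = [[1, 2], [5]].
After inserting 3: P = [[1, 2, 3], [5]].
After inserting 4: P = [[1, 2, 3, 4], [5]].
After inserting 6: P = [[1, 2, 3, 4, 6], [5]].

So P = [[1, 2, 3, 4, 6], [5]].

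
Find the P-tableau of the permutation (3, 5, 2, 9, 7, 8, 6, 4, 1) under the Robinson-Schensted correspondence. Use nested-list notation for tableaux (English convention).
P = [[1, 4, 6, 8], [2, 5], [3], [7], [9]]

Insert 3: appended to row 1. P = [[3]].
Insert 5: appended to row 1. P = [[3, 5]].
Insert 2: 2 bumps 3 from row 1; 3 starts row 2. P = [[2, 5], [3]].
Insert 9: appended to row 1. P = [[2, 5, 9], [3]].
Insert 7: 7 bumps 9 from row 1; 9 appends to row 2. P = [[2, 5, 7], [3, 9]].
Insert 8: appended to row 1. P = [[2, 5, 7, 8], [3, 9]].
Insert 6: 6 bumps 7 from row 1; 7 bumps 9 from row 2; 9 starts row 3. P = [[2, 5, 6, 8], [3, 7], [9]].
Insert 4: 4 bumps 5 from row 1; 5 bumps 7 from row 2; 7 bumps 9 from row 3; 9 starts row 4. P = [[2, 4, 6, 8], [3, 5], [7], [9]].
Insert 1: 1 bumps 2 from row 1; 2 bumps 3 from row 2; 3 bumps 7 from row 3; 7 bumps 9 from row 4; 9 starts row 5. P = [[1, 4, 6, 8], [2, 5], [3], [7], [9]].

So P = [[1, 4, 6, 8], [2, 5], [3], [7], [9]].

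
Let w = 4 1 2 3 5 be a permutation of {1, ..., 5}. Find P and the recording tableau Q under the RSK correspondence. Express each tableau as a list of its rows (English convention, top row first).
P = [[1, 2, 3, 5], [4]], Q = [[1, 3, 4, 5], [2]]

Insert each entry of the permutation into P by Schensted row insertion, recording in Q the position of each new cell.

Insert 4: appended to row 1. P = [[4]].
Insert 1: 1 bumps 4 from row 1; 4 starts row 2. P = [[1], [4]].
Insert 2: appended to row 1. P = [[1, 2], [4]].
Insert 3: appended to row 1. P = [[1, 2, 3], [4]].
Insert 5: appended to row 1. P = [[1, 2, 3, 5], [4]].

So P = [[1, 2, 3, 5], [4]], Q = [[1, 3, 4, 5], [2]].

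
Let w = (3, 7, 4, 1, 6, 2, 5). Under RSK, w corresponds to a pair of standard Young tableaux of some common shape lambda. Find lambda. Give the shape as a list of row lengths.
[3, 3, 1]

Row-insert each entry into an empty tableau.

After inserting 3: P = [[3]].
After inserting 7: P = [[3, 7]].
After inserting 4: P = [[3, 4], [7]].
After inserting 1: P = [[1, 4], [3], [7]].
After inserting 6: P = [[1, 4, 6], [3], [7]].
After inserting 2: P = [[1, 2, 6], [3, 4], [7]].
After inserting 5: P = [[1, 2, 5], [3, 4, 6], [7]].

The final insertion tableau P = [[1, 2, 5], [3, 4, 6], [7]] has shape [3, 3, 1].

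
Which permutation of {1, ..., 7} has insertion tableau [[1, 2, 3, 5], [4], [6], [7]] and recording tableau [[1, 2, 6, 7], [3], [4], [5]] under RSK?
1 7 6 4 2 3 5

Reverse the RSK construction: for i from n down to 1, find the cell of Q containing i, remove the entry at that cell from P, and reverse-bump it up through P; the value ejected from row 1 is w(i).

Step i=7: Q has 7 at row 1, column 4; remove that cell from P, ejecting 5. So w(7) = 5. P is now [[1, 2, 3], [4], [6], [7]].
Step i=6: Q has 6 at row 1, column 3; remove that cell from P, ejecting 3. So w(6) = 3. P is now [[1, 2], [4], [6], [7]].
Step i=5: Q has 5 at row 4, column 1; remove 7 from row 4 of P and reverse-bump: 7 enters row 3 and ejects 6; 6 enters row 2 and ejects 4; 4 enters row 1 and ejects 2. So w(5) = 2. P is now [[1, 4], [6], [7]].
Step i=4: Q has 4 at row 3, column 1; remove 7 from row 3 of P and reverse-bump: 7 enters row 2 and ejects 6; 6 enters row 1 and ejects 4. So w(4) = 4. P is now [[1, 6], [7]].
Step i=3: Q has 3 at row 2, column 1; remove 7 from row 2 of P and reverse-bump: 7 enters row 1 and ejects 6. So w(3) = 6. P is now [[1, 7]].
Step i=2: Q has 2 at row 1, column 2; remove that cell from P, ejecting 7. So w(2) = 7. P is now [[1]].
Step i=1: Q has 1 at row 1, column 1; remove that cell from P, ejecting 1. So w(1) = 1. P is now [].

So w = 1 7 6 4 2 3 5.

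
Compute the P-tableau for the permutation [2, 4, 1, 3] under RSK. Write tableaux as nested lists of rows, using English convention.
After inserting 2: P = [[2]].
After inserting 4: P = [[2, 4]].
After inserting 1: P = [[1, 4], [2]].
After inserting 3: P = [[1, 3], [2, 4]].

So P = [[1, 3], [2, 4]].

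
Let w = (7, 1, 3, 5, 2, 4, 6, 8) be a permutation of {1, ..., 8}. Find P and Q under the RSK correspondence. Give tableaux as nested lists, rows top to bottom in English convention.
P = [[1, 2, 4, 6, 8], [3, 5], [7]], Q = [[1, 3, 4, 7, 8], [2, 6], [5]]

Insert each entry of the permutation into P by Schensted row insertion, recording in Q the position of each new cell.

Insert 7: appended to row 1. P = [[7]].
Insert 1: 1 bumps 7 from row 1; 7 starts row 2. P = [[1], [7]].
Insert 3: appended to row 1. P = [[1, 3], [7]].
Insert 5: appended to row 1. P = [[1, 3, 5], [7]].
Insert 2: 2 bumps 3 from row 1; 3 bumps 7 from row 2; 7 starts row 3. P = [[1, 2, 5], [3], [7]].
Insert 4: 4 bumps 5 from row 1; 5 appends to row 2. P = [[1, 2, 4], [3, 5], [7]].
Insert 6: appended to row 1. P = [[1, 2, 4, 6], [3, 5], [7]].
Insert 8: appended to row 1. P = [[1, 2, 4, 6, 8], [3, 5], [7]].

So P = [[1, 2, 4, 6, 8], [3, 5], [7]], Q = [[1, 3, 4, 7, 8], [2, 6], [5]].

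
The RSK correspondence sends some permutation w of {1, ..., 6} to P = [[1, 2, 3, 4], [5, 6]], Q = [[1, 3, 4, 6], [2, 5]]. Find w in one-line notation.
Reverse the RSK construction: for i from n down to 1, find the cell of Q containing i, remove the entry at that cell from P, and reverse-bump it up through P; the value ejected from row 1 is w(i).

Step i=6: Q has 6 at row 1, column 4; remove that cell from P, ejecting 4. So w(6) = 4. P is now [[1, 2, 3], [5, 6]].
Step i=5: Q has 5 at row 2, column 2; remove 6 from row 2 of P and reverse-bump: 6 enters row 1 and ejects 3. So w(5) = 3. P is now [[1, 2, 6], [5]].
Step i=4: Q has 4 at row 1, column 3; remove that cell from P, ejecting 6. So w(4) = 6. P is now [[1, 2], [5]].
Step i=3: Q has 3 at row 1, column 2; remove that cell from P, ejecting 2. So w(3) = 2. P is now [[1], [5]].
Step i=2: Q has 2 at row 2, column 1; remove 5 from row 2 of P and reverse-bump: 5 enters row 1 and ejects 1. So w(2) = 1. P is now [[5]].
Step i=1: Q has 1 at row 1, column 1; remove that cell from P, ejecting 5. So w(1) = 5. P is now [].

So w = 5 1 2 6 3 4.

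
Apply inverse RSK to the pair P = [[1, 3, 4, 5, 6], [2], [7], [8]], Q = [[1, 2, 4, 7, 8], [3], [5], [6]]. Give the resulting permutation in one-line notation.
2 8 3 7 4 1 5 6

Reverse RSK: for i = n, n-1, ..., 1, locate i in Q, remove the corresponding corner cell from P, and reverse-bump its entry up through P; the value ejected from row 1 is w(i).

So w = 2 8 3 7 4 1 5 6.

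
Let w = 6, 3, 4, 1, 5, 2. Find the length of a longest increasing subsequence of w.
3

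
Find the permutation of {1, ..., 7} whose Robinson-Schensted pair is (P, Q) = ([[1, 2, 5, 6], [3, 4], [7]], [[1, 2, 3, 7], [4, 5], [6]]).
3 4 7 1 5 2 6

Reverse the RSK construction: for i from n down to 1, find the cell of Q containing i, remove the entry at that cell from P, and reverse-bump it up through P; the value ejected from row 1 is w(i).

Step i=7: Q has 7 at row 1, column 4; remove that cell from P, ejecting 6. So w(7) = 6. P is now [[1, 2, 5], [3, 4], [7]].
Step i=6: Q has 6 at row 3, column 1; remove 7 from row 3 of P and reverse-bump: 7 enters row 2 and ejects 4; 4 enters row 1 and ejects 2. So w(6) = 2. P is now [[1, 4, 5], [3, 7]].
Step i=5: Q has 5 at row 2, column 2; remove 7 from row 2 of P and reverse-bump: 7 enters row 1 and ejects 5. So w(5) = 5. P is now [[1, 4, 7], [3]].
Step i=4: Q has 4 at row 2, column 1; remove 3 from row 2 of P and reverse-bump: 3 enters row 1 and ejects 1. So w(4) = 1. P is now [[3, 4, 7]].
Step i=3: Q has 3 at row 1, column 3; remove that cell from P, ejecting 7. So w(3) = 7. P is now [[3, 4]].
Step i=2: Q has 2 at row 1, column 2; remove that cell from P, ejecting 4. So w(2) = 4. P is now [[3]].
Step i=1: Q has 1 at row 1, column 1; remove that cell from P, ejecting 3. So w(1) = 3. P is now [].

So w = 3 4 7 1 5 2 6.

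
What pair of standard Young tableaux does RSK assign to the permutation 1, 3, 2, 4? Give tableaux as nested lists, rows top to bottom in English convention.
Insert each entry of the permutation into P by Schensted row insertion, recording in Q the position of each new cell.

After inserting 1: P = [[1]].
After inserting 3: P = [[1, 3]].
After inserting 2: P = [[1, 2], [3]].
After inserting 4: P = [[1, 2, 4], [3]].

So P = [[1, 2, 4], [3]], Q = [[1, 2, 4], [3]].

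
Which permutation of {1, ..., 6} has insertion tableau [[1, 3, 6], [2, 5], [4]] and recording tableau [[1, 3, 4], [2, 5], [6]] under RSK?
Reverse RSK: for i = n, n-1, ..., 1, locate i in Q, remove the corresponding corner cell from P, and reverse-bump its entry up through P; the value ejected from row 1 is w(i).

So w = 4 2 5 6 3 1.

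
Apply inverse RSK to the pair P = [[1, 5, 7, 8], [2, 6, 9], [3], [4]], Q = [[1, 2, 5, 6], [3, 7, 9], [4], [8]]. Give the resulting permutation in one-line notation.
4 6 3 2 7 9 5 1 8

Reverse the RSK construction: for i from n down to 1, find the cell of Q containing i, remove the entry at that cell from P, and reverse-bump it up through P; the value ejected from row 1 is w(i).

Step i=9: Q has 9 at row 2, column 3; remove 9 from row 2 of P and reverse-bump: 9 enters row 1 and ejects 8. So w(9) = 8. P is now [[1, 5, 7, 9], [2, 6], [3], [4]].
Step i=8: Q has 8 at row 4, column 1; remove 4 from row 4 of P and reverse-bump: 4 enters row 3 and ejects 3; 3 enters row 2 and ejects 2; 2 enters row 1 and ejects 1. So w(8) = 1. P is now [[2, 5, 7, 9], [3, 6], [4]].
Step i=7: Q has 7 at row 2, column 2; remove 6 from row 2 of P and reverse-bump: 6 enters row 1 and ejects 5. So w(7) = 5. P is now [[2, 6, 7, 9], [3], [4]].
Step i=6: Q has 6 at row 1, column 4; remove that cell from P, ejecting 9. So w(6) = 9. P is now [[2, 6, 7], [3], [4]].
Step i=5: Q has 5 at row 1, column 3; remove that cell from P, ejecting 7. So w(5) = 7. P is now [[2, 6], [3], [4]].
Step i=4: Q has 4 at row 3, column 1; remove 4 from row 3 of P and reverse-bump: 4 enters row 2 and ejects 3; 3 enters row 1 and ejects 2. So w(4) = 2. P is now [[3, 6], [4]].
Step i=3: Q has 3 at row 2, column 1; remove 4 from row 2 of P and reverse-bump: 4 enters row 1 and ejects 3. So w(3) = 3. P is now [[4, 6]].
Step i=2: Q has 2 at row 1, column 2; remove that cell from P, ejecting 6. So w(2) = 6. P is now [[4]].
Step i=1: Q has 1 at row 1, column 1; remove that cell from P, ejecting 4. So w(1) = 4. P is now [].

So w = 4 6 3 2 7 9 5 1 8.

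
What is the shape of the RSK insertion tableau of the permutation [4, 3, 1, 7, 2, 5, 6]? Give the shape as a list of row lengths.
RSK row insertion gives P = [[1, 2, 5, 6], [3, 7], [4]], which has shape [4, 2, 1].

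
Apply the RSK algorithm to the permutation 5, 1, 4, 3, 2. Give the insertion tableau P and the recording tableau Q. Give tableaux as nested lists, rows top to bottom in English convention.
Insert each entry of the permutation into P by Schensted row insertion, recording in Q the position of each new cell.

After inserting 5: P = [[5]].
After inserting 1: P = [[1], [5]].
After inserting 4: P = [[1, 4], [5]].
After inserting 3: P = [[1, 3], [4], [5]].
After inserting 2: P = [[1, 2], [3], [4], [5]].

So P = [[1, 2], [3], [4], [5]], Q = [[1, 3], [2], [4], [5]].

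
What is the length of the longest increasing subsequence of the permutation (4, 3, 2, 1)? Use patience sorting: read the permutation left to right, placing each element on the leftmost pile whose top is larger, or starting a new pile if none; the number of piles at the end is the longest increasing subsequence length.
1

4: new pile. tops = [4]
3: onto pile 1 (replacing 4). tops = [3]
2: onto pile 1 (replacing 3). tops = [2]
1: onto pile 1 (replacing 2). tops = [1]

1 piles, so the longest increasing subsequence has length 1.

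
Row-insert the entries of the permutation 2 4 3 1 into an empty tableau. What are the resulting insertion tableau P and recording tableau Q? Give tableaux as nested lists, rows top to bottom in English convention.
P = [[1, 3], [2], [4]], Q = [[1, 2], [3], [4]]

Insert each entry of the permutation into P by Schensted row insertion, recording in Q the position of each new cell.

Insert 2: appended to row 1. P = [[2]].
Insert 4: appended to row 1. P = [[2, 4]].
Insert 3: 3 bumps 4 from row 1; 4 starts row 2. P = [[2, 3], [4]].
Insert 1: 1 bumps 2 from row 1; 2 bumps 4 from row 2; 4 starts row 3. P = [[1, 3], [2], [4]].

So P = [[1, 3], [2], [4]], Q = [[1, 2], [3], [4]].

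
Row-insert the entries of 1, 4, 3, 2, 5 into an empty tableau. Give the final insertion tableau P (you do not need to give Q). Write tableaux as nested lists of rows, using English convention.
P = [[1, 2, 5], [3], [4]]

Insert 1: appended to row 1. P = [[1]].
Insert 4: appended to row 1. P = [[1, 4]].
Insert 3: 3 bumps 4 from row 1; 4 starts row 2. P = [[1, 3], [4]].
Insert 2: 2 bumps 3 from row 1; 3 bumps 4 from row 2; 4 starts row 3. P = [[1, 2], [3], [4]].
Insert 5: appended to row 1. P = [[1, 2, 5], [3], [4]].

So P = [[1, 2, 5], [3], [4]].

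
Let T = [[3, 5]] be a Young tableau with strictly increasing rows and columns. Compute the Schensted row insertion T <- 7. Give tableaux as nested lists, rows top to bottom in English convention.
7 is larger than every entry of row 1, so it is appended to row 1. The new tableau is [[3, 5, 7]].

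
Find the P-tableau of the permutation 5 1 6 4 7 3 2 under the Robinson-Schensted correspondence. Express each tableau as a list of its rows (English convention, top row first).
P = [[1, 2, 7], [3, 6], [4], [5]]

Insert 5: appended to row 1. P = [[5]].
Insert 1: 1 bumps 5 from row 1; 5 starts row 2. P = [[1], [5]].
Insert 6: appended to row 1. P = [[1, 6], [5]].
Insert 4: 4 bumps 6 from row 1; 6 appends to row 2. P = [[1, 4], [5, 6]].
Insert 7: appended to row 1. P = [[1, 4, 7], [5, 6]].
Insert 3: 3 bumps 4 from row 1; 4 bumps 5 from row 2; 5 starts row 3. P = [[1, 3, 7], [4, 6], [5]].
Insert 2: 2 bumps 3 from row 1; 3 bumps 4 from row 2; 4 bumps 5 from row 3; 5 starts row 4. P = [[1, 2, 7], [3, 6], [4], [5]].

So P = [[1, 2, 7], [3, 6], [4], [5]].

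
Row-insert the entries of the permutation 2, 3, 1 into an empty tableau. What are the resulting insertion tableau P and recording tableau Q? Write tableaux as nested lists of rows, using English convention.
Insert each entry of the permutation into P by Schensted row insertion, recording in Q the position of each new cell.

Insert 2: appended to row 1. P = [[2]], Q = [[1]].
Insert 3: appended to row 1. P = [[2, 3]], Q = [[1, 2]].
Insert 1: 1 bumps 2 from row 1; 2 starts row 2. P = [[1, 3], [2]], Q = [[1, 2], [3]].

So P = [[1, 3], [2]], Q = [[1, 2], [3]].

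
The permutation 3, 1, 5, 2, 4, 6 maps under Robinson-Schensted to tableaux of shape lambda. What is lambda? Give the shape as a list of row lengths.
Row-insert each entry into an empty tableau.

After inserting 3: P = [[3]].
After inserting 1: P = [[1], [3]].
After inserting 5: P = [[1, 5], [3]].
After inserting 2: P = [[1, 2], [3, 5]].
After inserting 4: P = [[1, 2, 4], [3, 5]].
After inserting 6: P = [[1, 2, 4, 6], [3, 5]].

The final insertion tableau P = [[1, 2, 4, 6], [3, 5]] has shape [4, 2].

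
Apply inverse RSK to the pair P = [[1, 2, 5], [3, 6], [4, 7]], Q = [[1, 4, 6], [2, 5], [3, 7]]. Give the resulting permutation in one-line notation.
4 3 1 7 2 6 5

Reverse RSK: for i = n, n-1, ..., 1, locate i in Q, remove the corresponding corner cell from P, and reverse-bump its entry up through P; the value ejected from row 1 is w(i).

So w = 4 3 1 7 2 6 5.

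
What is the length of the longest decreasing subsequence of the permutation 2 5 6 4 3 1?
4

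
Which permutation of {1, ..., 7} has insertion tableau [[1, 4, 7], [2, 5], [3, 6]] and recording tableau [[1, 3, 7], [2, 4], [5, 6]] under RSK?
Reverse the RSK construction: for i from n down to 1, find the cell of Q containing i, remove the entry at that cell from P, and reverse-bump it up through P; the value ejected from row 1 is w(i).

Step i=7: Q has 7 at row 1, column 3; remove that cell from P, ejecting 7. So w(7) = 7. P is now [[1, 4], [2, 5], [3, 6]].
Step i=6: Q has 6 at row 3, column 2; remove 6 from row 3 of P and reverse-bump: 6 enters row 2 and ejects 5; 5 enters row 1 and ejects 4. So w(6) = 4. P is now [[1, 5], [2, 6], [3]].
Step i=5: Q has 5 at row 3, column 1; remove 3 from row 3 of P and reverse-bump: 3 enters row 2 and ejects 2; 2 enters row 1 and ejects 1. So w(5) = 1. P is now [[2, 5], [3, 6]].
Step i=4: Q has 4 at row 2, column 2; remove 6 from row 2 of P and reverse-bump: 6 enters row 1 and ejects 5. So w(4) = 5. P is now [[2, 6], [3]].
Step i=3: Q has 3 at row 1, column 2; remove that cell from P, ejecting 6. So w(3) = 6. P is now [[2], [3]].
Step i=2: Q has 2 at row 2, column 1; remove 3 from row 2 of P and reverse-bump: 3 enters row 1 and ejects 2. So w(2) = 2. P is now [[3]].
Step i=1: Q has 1 at row 1, column 1; remove that cell from P, ejecting 3. So w(1) = 3. P is now [].

So w = 3 2 6 5 1 4 7.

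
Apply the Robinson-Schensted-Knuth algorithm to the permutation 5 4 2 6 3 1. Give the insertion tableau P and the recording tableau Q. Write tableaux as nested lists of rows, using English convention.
P = [[1, 3], [2, 6], [4], [5]], Q = [[1, 4], [2, 5], [3], [6]]

Insert each entry of the permutation into P by Schensted row insertion, recording in Q the position of each new cell.

After inserting 5: P = [[5]].
After inserting 4: P = [[4], [5]].
After inserting 2: P = [[2], [4], [5]].
After inserting 6: P = [[2, 6], [4], [5]].
After inserting 3: P = [[2, 3], [4, 6], [5]].
After inserting 1: P = [[1, 3], [2, 6], [4], [5]].

So P = [[1, 3], [2, 6], [4], [5]], Q = [[1, 4], [2, 5], [3], [6]].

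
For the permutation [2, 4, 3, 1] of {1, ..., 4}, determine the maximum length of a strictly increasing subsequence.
2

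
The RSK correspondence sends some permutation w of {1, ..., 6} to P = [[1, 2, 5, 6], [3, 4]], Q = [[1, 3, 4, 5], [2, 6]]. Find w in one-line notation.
3 1 4 5 6 2

Reverse RSK: for i = n, n-1, ..., 1, locate i in Q, remove the corresponding corner cell from P, and reverse-bump its entry up through P; the value ejected from row 1 is w(i).

So w = 3 1 4 5 6 2.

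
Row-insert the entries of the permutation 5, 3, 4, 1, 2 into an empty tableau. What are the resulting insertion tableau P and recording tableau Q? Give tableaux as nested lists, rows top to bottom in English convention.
Insert each entry of the permutation into P by Schensted row insertion, recording in Q the position of each new cell.

Insert 5: appended to row 1. P = [[5]].
Insert 3: 3 bumps 5 from row 1; 5 starts row 2. P = [[3], [5]].
Insert 4: appended to row 1. P = [[3, 4], [5]].
Insert 1: 1 bumps 3 from row 1; 3 bumps 5 from row 2; 5 starts row 3. P = [[1, 4], [3], [5]].
Insert 2: 2 bumps 4 from row 1; 4 appends to row 2. P = [[1, 2], [3, 4], [5]].

So P = [[1, 2], [3, 4], [5]], Q = [[1, 3], [2, 5], [4]].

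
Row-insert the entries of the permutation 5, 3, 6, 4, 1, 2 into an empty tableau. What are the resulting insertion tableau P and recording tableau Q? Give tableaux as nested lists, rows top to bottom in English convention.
Insert each entry of the permutation into P by Schensted row insertion, recording in Q the position of each new cell.

After inserting 5: P = [[5]].
After inserting 3: P = [[3], [5]].
After inserting 6: P = [[3, 6], [5]].
After inserting 4: P = [[3, 4], [5, 6]].
After inserting 1: P = [[1, 4], [3, 6], [5]].
After inserting 2: P = [[1, 2], [3, 4], [5, 6]].

So P = [[1, 2], [3, 4], [5, 6]], Q = [[1, 3], [2, 4], [5, 6]].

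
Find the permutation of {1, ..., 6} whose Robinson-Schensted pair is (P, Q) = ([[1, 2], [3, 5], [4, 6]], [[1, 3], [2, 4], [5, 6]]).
4 3 6 5 1 2

Reverse the RSK construction: for i from n down to 1, find the cell of Q containing i, remove the entry at that cell from P, and reverse-bump it up through P; the value ejected from row 1 is w(i).

Step i=6: Q has 6 at row 3, column 2; remove 6 from row 3 of P and reverse-bump: 6 enters row 2 and ejects 5; 5 enters row 1 and ejects 2. So w(6) = 2. P is now [[1, 5], [3, 6], [4]].
Step i=5: Q has 5 at row 3, column 1; remove 4 from row 3 of P and reverse-bump: 4 enters row 2 and ejects 3; 3 enters row 1 and ejects 1. So w(5) = 1. P is now [[3, 5], [4, 6]].
Step i=4: Q has 4 at row 2, column 2; remove 6 from row 2 of P and reverse-bump: 6 enters row 1 and ejects 5. So w(4) = 5. P is now [[3, 6], [4]].
Step i=3: Q has 3 at row 1, column 2; remove that cell from P, ejecting 6. So w(3) = 6. P is now [[3], [4]].
Step i=2: Q has 2 at row 2, column 1; remove 4 from row 2 of P and reverse-bump: 4 enters row 1 and ejects 3. So w(2) = 3. P is now [[4]].
Step i=1: Q has 1 at row 1, column 1; remove that cell from P, ejecting 4. So w(1) = 4. P is now [].

So w = 4 3 6 5 1 2.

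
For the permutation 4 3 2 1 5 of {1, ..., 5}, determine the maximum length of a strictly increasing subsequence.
2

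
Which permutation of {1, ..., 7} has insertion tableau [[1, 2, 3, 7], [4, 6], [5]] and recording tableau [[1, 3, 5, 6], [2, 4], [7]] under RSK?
5 1 6 2 4 7 3

Reverse RSK: for i = n, n-1, ..., 1, locate i in Q, remove the corresponding corner cell from P, and reverse-bump its entry up through P; the value ejected from row 1 is w(i).

So w = 5 1 6 2 4 7 3.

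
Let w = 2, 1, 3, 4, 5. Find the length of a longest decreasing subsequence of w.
2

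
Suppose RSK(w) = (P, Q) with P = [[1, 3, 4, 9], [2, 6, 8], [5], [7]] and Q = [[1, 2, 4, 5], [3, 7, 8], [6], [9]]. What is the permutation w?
5 7 6 8 9 2 3 4 1

Reverse RSK: for i = n, n-1, ..., 1, locate i in Q, remove the corresponding corner cell from P, and reverse-bump its entry up through P; the value ejected from row 1 is w(i).

So w = 5 7 6 8 9 2 3 4 1.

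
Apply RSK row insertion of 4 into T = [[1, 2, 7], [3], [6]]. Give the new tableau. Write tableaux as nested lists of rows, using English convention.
[[1, 2, 4], [3, 7], [6]]

In row 1, 4 replaces 7 (the leftmost entry greater than 4); 7 is bumped to row 2. 7 is appended to row 2. The new tableau is [[1, 2, 4], [3, 7], [6]].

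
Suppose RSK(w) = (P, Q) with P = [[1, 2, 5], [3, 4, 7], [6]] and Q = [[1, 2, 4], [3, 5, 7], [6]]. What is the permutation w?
Reverse the RSK construction: for i from n down to 1, find the cell of Q containing i, remove the entry at that cell from P, and reverse-bump it up through P; the value ejected from row 1 is w(i).

Step i=7: Q has 7 at row 2, column 3; remove 7 from row 2 of P and reverse-bump: 7 enters row 1 and ejects 5. So w(7) = 5. P is now [[1, 2, 7], [3, 4], [6]].
Step i=6: Q has 6 at row 3, column 1; remove 6 from row 3 of P and reverse-bump: 6 enters row 2 and ejects 4; 4 enters row 1 and ejects 2. So w(6) = 2. P is now [[1, 4, 7], [3, 6]].
Step i=5: Q has 5 at row 2, column 2; remove 6 from row 2 of P and reverse-bump: 6 enters row 1 and ejects 4. So w(5) = 4. P is now [[1, 6, 7], [3]].
Step i=4: Q has 4 at row 1, column 3; remove that cell from P, ejecting 7. So w(4) = 7. P is now [[1, 6], [3]].
Step i=3: Q has 3 at row 2, column 1; remove 3 from row 2 of P and reverse-bump: 3 enters row 1 and ejects 1. So w(3) = 1. P is now [[3, 6]].
Step i=2: Q has 2 at row 1, column 2; remove that cell from P, ejecting 6. So w(2) = 6. P is now [[3]].
Step i=1: Q has 1 at row 1, column 1; remove that cell from P, ejecting 3. So w(1) = 3. P is now [].

So w = 3 6 1 7 4 2 5.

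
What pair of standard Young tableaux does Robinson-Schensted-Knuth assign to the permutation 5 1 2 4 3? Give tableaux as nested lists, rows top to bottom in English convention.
Insert each entry of the permutation into P by Schensted row insertion, recording in Q the position of each new cell.

After inserting 5: P = [[5]].
After inserting 1: P = [[1], [5]].
After inserting 2: P = [[1, 2], [5]].
After inserting 4: P = [[1, 2, 4], [5]].
After inserting 3: P = [[1, 2, 3], [4], [5]].

So P = [[1, 2, 3], [4], [5]], Q = [[1, 3, 4], [2], [5]].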